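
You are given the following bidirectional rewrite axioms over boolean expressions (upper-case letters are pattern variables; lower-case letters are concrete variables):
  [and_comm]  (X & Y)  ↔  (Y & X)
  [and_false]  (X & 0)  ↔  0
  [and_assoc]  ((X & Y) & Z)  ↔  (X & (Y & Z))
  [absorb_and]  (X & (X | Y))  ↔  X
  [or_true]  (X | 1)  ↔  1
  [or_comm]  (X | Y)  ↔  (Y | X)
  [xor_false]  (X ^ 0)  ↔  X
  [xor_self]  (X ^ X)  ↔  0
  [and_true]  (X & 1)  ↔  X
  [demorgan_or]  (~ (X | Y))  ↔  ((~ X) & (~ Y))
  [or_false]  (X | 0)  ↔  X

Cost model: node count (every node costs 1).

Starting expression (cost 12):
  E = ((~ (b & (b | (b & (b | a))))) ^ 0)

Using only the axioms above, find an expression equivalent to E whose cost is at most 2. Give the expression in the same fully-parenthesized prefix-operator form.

1. [absorb_and →] (b & (b | a))  →  b;  E = ((~ (b & (b | b))) ^ 0)
2. [absorb_and →] (b & (b | b))  →  b;  E = ((~ b) ^ 0)
3. [xor_false →] ((~ b) ^ 0)  →  (~ b);  cost 2 ≤ 2, done

(~ b)   [cost 2]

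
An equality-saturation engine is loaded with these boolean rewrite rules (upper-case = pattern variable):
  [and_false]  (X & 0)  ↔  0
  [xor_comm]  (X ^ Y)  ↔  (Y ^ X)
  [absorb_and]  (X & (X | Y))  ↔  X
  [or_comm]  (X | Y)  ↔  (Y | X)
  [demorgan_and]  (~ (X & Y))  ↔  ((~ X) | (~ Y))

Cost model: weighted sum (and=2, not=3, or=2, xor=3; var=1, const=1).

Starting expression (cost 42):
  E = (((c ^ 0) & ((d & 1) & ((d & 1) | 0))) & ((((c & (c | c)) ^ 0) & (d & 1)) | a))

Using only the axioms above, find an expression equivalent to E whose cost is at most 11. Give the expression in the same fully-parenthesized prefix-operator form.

1. [absorb_and →] (c & (c | c))  →  c;  E = (((c ^ 0) & ((d & 1) & ((d & 1) | 0))) & (((c ^ 0) & (d & 1)) | a))
2. [absorb_and →] ((d & 1) & ((d & 1) | 0))  →  (d & 1);  E = (((c ^ 0) & (d & 1)) & (((c ^ 0) & (d & 1)) | a))
3. [absorb_and →] (((c ^ 0) & (d & 1)) & (((c ^ 0) & (d & 1)) | a))  →  ((c ^ 0) & (d & 1));  cost 11 ≤ 11, done

((c ^ 0) & (d & 1))   [cost 11]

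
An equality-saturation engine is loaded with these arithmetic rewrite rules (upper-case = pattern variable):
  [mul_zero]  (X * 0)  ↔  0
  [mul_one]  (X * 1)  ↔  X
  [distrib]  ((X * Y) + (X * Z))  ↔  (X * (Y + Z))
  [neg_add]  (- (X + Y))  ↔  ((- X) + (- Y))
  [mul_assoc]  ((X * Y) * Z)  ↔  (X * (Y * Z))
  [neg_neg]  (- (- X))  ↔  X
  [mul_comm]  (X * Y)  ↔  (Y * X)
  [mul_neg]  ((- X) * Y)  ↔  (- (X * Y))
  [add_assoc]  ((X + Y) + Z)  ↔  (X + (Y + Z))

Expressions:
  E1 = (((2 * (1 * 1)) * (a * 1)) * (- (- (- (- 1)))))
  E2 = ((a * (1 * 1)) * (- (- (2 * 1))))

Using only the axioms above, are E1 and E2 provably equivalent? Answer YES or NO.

YES

step 1: neg_neg (→) rewrites (- (- (- (- 1)))) into (- (- 1)), now (((2 * (1 * 1)) * (a * 1)) * (- (- 1)))
step 2: mul_one (→) rewrites (1 * 1) into 1, now (((2 * 1) * (a * 1)) * (- (- 1)))
step 3: mul_one (→) rewrites (a * 1) into a, now (((2 * 1) * a) * (- (- 1)))
step 4: neg_neg (→) rewrites (- (- 1)) into 1, now (((2 * 1) * a) * 1)
step 5: mul_one (→) rewrites (2 * 1) into 2, now ((2 * a) * 1)
step 6: mul_assoc (→) rewrites ((2 * a) * 1) into (2 * (a * 1))
step 7: mul_one (→) rewrites (a * 1) into a, now (2 * a)
step 8: mul_comm (→) rewrites (2 * a) into (a * 2)
step 9: neg_neg (←) rewrites 2 into (- (- 2)), now (a * (- (- 2)))
step 10: mul_one (←) rewrites a into (a * 1), now ((a * 1) * (- (- 2)))
step 11: mul_one (←) rewrites 1 into (1 * 1), now ((a * (1 * 1)) * (- (- 2)))
step 12: mul_one (←) rewrites 2 into (2 * 1), which is E2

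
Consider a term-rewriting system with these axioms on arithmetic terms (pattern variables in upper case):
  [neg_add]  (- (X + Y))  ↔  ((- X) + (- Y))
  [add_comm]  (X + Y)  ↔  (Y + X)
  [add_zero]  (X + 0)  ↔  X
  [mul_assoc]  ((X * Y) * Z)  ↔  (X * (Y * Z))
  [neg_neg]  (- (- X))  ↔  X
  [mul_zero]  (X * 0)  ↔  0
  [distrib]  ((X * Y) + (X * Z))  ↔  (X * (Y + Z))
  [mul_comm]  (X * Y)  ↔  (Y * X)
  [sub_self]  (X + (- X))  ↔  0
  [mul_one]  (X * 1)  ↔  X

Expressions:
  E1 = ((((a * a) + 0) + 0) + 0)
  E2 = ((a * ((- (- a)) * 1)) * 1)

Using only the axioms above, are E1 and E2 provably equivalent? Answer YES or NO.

1. [add_zero →] ((a * a) + 0)  →  (a * a);  E1 = (((a * a) + 0) + 0)
2. [add_zero →] ((a * a) + 0)  →  (a * a);  E1 = ((a * a) + 0)
3. [add_zero →] ((a * a) + 0)  →  (a * a)
4. [mul_one ←] (a * a)  →  ((a * a) * 1)
5. [mul_one ←] a  →  (a * 1);  E1 = ((a * (a * 1)) * 1)
6. [neg_neg ←] a  →  (- (- a));  this is E2

YES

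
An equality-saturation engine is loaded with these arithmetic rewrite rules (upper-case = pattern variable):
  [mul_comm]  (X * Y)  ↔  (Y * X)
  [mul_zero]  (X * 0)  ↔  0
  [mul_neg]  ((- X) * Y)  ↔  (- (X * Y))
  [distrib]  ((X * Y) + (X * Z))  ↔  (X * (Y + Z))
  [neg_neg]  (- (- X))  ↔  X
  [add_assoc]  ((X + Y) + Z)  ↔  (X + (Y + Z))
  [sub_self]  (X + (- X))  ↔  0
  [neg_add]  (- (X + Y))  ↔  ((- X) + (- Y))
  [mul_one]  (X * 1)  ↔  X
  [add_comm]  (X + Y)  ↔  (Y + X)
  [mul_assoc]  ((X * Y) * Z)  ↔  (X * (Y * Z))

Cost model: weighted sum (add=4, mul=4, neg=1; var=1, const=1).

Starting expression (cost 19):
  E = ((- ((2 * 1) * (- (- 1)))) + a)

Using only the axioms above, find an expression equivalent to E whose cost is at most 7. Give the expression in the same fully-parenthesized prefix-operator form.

((- 2) + a)   [cost 7]

1. [mul_one →] (2 * 1)  →  2;  E = ((- (2 * (- (- 1)))) + a)
2. [neg_neg →] (- (- 1))  →  1;  E = ((- (2 * 1)) + a)
3. [mul_one →] (2 * 1)  →  2;  cost 7 ≤ 7, done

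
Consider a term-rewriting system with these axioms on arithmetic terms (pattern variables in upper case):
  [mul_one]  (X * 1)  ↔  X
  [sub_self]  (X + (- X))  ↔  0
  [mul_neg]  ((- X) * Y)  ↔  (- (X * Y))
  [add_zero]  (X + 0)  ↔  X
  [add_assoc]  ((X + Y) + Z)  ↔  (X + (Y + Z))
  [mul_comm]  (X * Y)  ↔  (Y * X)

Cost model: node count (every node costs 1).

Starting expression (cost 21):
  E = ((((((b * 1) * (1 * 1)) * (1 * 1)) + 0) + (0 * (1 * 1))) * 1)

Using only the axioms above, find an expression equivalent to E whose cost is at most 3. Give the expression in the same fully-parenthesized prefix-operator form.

(b + 0)   [cost 3]

(1) ((((((b * 1) * (1 * 1)) * (1 * 1)) + 0) + (0 * (1 * 1))) * 1)  =[mul_one →]=  (((((b * 1) * (1 * 1)) * (1 * 1)) + 0) + (0 * (1 * 1)))
(2) (1 * 1)  =[mul_one →]=  1    ⊢ (((((b * 1) * 1) * (1 * 1)) + 0) + (0 * (1 * 1)))
(3) (b * 1)  =[mul_one →]=  b    ⊢ ((((b * 1) * (1 * 1)) + 0) + (0 * (1 * 1)))
(4) (((b * 1) * (1 * 1)) + 0)  =[add_zero →]=  ((b * 1) * (1 * 1))    ⊢ (((b * 1) * (1 * 1)) + (0 * (1 * 1)))
(5) (1 * 1)  =[mul_one →]=  1    ⊢ (((b * 1) * (1 * 1)) + (0 * 1))
(6) (1 * 1)  =[mul_one →]=  1    ⊢ (((b * 1) * 1) + (0 * 1))
(7) ((b * 1) * 1)  =[mul_one →]=  (b * 1)    ⊢ ((b * 1) + (0 * 1))
(8) (b * 1)  =[mul_one →]=  b    ⊢ (b + (0 * 1))
(9) (0 * 1)  =[mul_one →]=  0    ⊢ cost 3, within 3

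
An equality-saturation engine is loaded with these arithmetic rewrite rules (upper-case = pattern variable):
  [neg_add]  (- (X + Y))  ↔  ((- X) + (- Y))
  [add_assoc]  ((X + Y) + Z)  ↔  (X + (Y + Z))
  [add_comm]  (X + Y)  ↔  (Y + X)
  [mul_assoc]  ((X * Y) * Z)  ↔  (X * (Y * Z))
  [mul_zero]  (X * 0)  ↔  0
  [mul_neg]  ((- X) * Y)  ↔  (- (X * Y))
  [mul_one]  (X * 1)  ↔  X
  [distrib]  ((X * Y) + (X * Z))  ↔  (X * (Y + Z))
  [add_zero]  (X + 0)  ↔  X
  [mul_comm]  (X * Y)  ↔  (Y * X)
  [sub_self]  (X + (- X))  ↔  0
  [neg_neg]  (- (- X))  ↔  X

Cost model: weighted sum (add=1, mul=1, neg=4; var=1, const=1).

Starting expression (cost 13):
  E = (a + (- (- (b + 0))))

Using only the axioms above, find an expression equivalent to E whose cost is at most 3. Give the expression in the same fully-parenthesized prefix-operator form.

step 1: add_zero (→) rewrites (b + 0) into b, now (a + (- (- b)))
step 2: neg_neg (→) rewrites (- (- b)) into b, reaching cost 3 (bound 3)

(a + b)   [cost 3]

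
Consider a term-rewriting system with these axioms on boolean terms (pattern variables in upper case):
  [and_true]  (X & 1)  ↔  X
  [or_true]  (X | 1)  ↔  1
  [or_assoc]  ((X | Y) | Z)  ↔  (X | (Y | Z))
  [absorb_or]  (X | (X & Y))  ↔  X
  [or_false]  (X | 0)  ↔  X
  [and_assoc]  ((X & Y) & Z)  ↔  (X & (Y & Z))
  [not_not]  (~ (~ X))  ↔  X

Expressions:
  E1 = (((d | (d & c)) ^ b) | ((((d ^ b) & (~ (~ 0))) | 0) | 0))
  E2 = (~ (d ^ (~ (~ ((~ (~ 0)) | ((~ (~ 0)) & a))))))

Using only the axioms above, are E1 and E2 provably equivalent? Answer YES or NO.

NO

All listed rules preserve value, hence provable equivalence implies equal values everywhere; look for a separating assignment.
a=0, b=0, c=0, d=0 gives E1 ↦ 0, E2 ↦ 1; values differ ⇒ not provably equivalent.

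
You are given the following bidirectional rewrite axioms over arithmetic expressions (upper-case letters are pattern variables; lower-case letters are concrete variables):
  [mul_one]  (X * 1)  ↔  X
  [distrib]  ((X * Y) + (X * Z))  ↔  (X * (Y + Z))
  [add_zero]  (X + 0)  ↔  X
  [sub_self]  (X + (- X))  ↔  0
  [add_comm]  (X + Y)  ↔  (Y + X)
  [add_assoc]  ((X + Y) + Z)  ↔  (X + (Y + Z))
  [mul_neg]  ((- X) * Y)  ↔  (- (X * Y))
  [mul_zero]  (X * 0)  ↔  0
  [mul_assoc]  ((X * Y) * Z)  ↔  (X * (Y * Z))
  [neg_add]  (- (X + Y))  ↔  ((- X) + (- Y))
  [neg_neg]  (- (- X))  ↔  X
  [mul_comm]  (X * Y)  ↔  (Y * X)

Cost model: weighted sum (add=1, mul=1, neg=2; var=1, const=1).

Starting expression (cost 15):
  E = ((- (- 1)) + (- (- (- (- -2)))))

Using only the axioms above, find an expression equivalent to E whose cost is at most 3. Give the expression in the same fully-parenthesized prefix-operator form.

1. [neg_neg →] (- (- -2))  →  -2;  E = ((- (- 1)) + (- (- -2)))
2. [neg_neg →] (- (- -2))  →  -2;  E = ((- (- 1)) + -2)
3. [neg_neg →] (- (- 1))  →  1;  cost 3 ≤ 3, done

(1 + -2)   [cost 3]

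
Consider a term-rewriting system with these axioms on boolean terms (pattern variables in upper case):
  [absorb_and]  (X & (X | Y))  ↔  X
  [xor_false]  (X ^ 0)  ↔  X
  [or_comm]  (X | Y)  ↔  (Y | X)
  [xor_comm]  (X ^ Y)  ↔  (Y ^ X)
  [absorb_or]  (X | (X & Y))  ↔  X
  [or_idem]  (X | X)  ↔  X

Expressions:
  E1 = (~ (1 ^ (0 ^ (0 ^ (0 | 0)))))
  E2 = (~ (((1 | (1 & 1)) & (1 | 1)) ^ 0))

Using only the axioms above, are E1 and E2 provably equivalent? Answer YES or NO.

YES

step 1: or_idem (→) rewrites (0 | 0) into 0, now (~ (1 ^ (0 ^ (0 ^ 0))))
step 2: xor_false (→) rewrites (0 ^ 0) into 0, now (~ (1 ^ (0 ^ 0)))
step 3: xor_false (→) rewrites (0 ^ 0) into 0, now (~ (1 ^ 0))
step 4: absorb_and (←) rewrites 1 into (1 & (1 | 1)), now (~ ((1 & (1 | 1)) ^ 0))
step 5: absorb_or (←) rewrites 1 into (1 | (1 & 1)), which is E2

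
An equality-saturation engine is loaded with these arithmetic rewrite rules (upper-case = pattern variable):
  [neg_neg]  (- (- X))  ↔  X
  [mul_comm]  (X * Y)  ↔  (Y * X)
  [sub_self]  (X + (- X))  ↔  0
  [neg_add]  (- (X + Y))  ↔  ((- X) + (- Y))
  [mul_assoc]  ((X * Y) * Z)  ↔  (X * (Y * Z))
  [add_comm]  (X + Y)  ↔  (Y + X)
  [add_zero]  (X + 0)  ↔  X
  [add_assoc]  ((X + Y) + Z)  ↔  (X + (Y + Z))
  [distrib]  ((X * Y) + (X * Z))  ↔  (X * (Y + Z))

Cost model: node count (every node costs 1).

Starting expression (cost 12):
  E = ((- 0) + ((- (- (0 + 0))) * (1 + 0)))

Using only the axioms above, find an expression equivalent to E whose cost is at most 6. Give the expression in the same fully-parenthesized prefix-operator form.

((- 0) + (0 * 1))   [cost 6]

step 1: add_zero (→) rewrites (0 + 0) into 0, now ((- 0) + ((- (- 0)) * (1 + 0)))
step 2: add_zero (→) rewrites (1 + 0) into 1, now ((- 0) + ((- (- 0)) * 1))
step 3: neg_neg (→) rewrites (- (- 0)) into 0, reaching cost 6 (bound 6)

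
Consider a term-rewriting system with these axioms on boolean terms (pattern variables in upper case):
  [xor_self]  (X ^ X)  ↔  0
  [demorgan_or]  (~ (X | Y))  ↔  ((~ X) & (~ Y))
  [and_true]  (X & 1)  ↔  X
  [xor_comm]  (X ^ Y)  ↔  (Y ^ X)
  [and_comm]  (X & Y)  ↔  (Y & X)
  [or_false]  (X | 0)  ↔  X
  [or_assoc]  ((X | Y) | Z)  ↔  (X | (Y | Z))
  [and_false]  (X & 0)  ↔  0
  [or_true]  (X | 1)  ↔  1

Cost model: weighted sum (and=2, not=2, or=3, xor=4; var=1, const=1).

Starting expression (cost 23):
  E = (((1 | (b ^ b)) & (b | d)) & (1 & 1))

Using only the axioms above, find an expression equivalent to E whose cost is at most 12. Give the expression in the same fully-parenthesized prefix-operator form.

((1 | 0) & (b | d))   [cost 12]

step 1: and_true (→) rewrites (1 & 1) into 1, now (((1 | (b ^ b)) & (b | d)) & 1)
step 2: and_true (→) rewrites (((1 | (b ^ b)) & (b | d)) & 1) into ((1 | (b ^ b)) & (b | d))
step 3: xor_self (→) rewrites (b ^ b) into 0, reaching cost 12 (bound 12)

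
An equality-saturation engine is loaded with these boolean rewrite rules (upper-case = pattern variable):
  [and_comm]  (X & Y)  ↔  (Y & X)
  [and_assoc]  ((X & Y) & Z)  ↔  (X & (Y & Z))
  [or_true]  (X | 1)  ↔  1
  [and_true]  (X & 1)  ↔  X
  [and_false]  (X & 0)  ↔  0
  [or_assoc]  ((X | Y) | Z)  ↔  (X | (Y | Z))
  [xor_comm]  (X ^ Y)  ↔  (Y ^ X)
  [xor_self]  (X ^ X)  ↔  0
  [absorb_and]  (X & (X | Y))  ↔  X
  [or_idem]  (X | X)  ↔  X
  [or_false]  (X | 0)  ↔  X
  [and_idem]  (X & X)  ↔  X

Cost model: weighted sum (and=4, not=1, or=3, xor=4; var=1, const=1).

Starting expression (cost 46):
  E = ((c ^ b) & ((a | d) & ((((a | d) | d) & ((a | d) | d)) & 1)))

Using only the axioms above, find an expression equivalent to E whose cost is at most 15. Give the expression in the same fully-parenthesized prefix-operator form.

((c ^ b) & (a | d))   [cost 15]

(1) (((a | d) | d) & ((a | d) | d))  =[and_idem →]=  ((a | d) | d)    ⊢ ((c ^ b) & ((a | d) & (((a | d) | d) & 1)))
(2) (((a | d) | d) & 1)  =[and_true →]=  ((a | d) | d)    ⊢ ((c ^ b) & ((a | d) & ((a | d) | d)))
(3) ((a | d) & ((a | d) | d))  =[absorb_and →]=  (a | d)    ⊢ cost 15, within 15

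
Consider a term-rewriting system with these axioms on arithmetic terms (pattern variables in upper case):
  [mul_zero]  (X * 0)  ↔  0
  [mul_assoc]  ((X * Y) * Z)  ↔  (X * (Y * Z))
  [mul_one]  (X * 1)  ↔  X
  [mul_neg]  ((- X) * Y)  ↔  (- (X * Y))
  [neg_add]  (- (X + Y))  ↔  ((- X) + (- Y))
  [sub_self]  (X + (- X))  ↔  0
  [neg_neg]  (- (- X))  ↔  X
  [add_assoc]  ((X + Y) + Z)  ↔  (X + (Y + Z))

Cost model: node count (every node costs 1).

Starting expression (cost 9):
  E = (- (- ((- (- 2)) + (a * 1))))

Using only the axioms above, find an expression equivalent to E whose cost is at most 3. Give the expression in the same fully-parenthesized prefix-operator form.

(2 + a)   [cost 3]

1. [mul_one →] (a * 1)  →  a;  E = (- (- ((- (- 2)) + a)))
2. [neg_neg →] (- (- ((- (- 2)) + a)))  →  ((- (- 2)) + a)
3. [neg_neg →] (- (- 2))  →  2;  cost 3 ≤ 3, done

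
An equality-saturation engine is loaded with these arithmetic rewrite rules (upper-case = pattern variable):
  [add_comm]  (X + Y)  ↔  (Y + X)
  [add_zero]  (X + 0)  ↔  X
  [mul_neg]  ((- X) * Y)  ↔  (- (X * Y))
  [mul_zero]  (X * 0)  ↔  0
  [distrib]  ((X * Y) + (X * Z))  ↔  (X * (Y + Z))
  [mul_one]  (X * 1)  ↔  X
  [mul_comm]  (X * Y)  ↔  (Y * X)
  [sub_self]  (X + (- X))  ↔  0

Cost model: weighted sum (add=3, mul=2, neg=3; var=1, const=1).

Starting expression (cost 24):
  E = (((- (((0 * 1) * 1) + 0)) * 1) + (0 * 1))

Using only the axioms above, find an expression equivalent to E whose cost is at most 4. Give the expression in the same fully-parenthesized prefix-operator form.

(- 0)   [cost 4]

(1) (((0 * 1) * 1) + 0)  =[add_zero →]=  ((0 * 1) * 1)    ⊢ (((- ((0 * 1) * 1)) * 1) + (0 * 1))
(2) ((0 * 1) * 1)  =[mul_one →]=  (0 * 1)    ⊢ (((- (0 * 1)) * 1) + (0 * 1))
(3) (0 * 1)  =[mul_one →]=  0    ⊢ (((- (0 * 1)) * 1) + 0)
(4) (0 * 1)  =[mul_one →]=  0    ⊢ (((- 0) * 1) + 0)
(5) (((- 0) * 1) + 0)  =[add_zero →]=  ((- 0) * 1)
(6) ((- 0) * 1)  =[mul_one →]=  (- 0)    ⊢ cost 4, within 4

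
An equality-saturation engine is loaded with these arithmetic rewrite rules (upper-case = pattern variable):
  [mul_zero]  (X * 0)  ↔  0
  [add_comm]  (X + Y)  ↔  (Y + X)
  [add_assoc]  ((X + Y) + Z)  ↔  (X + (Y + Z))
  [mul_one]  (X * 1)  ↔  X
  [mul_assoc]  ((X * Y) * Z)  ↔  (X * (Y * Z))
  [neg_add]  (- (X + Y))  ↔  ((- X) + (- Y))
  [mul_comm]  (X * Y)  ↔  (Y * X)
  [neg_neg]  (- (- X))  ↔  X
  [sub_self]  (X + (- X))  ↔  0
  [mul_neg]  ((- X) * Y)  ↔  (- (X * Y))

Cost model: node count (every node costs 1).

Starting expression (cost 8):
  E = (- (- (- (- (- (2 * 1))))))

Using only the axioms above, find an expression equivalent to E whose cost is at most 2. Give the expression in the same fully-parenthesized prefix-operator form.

(- 2)   [cost 2]

1. [mul_one →] (2 * 1)  →  2;  E = (- (- (- (- (- 2)))))
2. [neg_neg →] (- (- (- 2)))  →  (- 2);  E = (- (- (- 2)))
3. [neg_neg →] (- (- 2))  →  2;  cost 2 ≤ 2, done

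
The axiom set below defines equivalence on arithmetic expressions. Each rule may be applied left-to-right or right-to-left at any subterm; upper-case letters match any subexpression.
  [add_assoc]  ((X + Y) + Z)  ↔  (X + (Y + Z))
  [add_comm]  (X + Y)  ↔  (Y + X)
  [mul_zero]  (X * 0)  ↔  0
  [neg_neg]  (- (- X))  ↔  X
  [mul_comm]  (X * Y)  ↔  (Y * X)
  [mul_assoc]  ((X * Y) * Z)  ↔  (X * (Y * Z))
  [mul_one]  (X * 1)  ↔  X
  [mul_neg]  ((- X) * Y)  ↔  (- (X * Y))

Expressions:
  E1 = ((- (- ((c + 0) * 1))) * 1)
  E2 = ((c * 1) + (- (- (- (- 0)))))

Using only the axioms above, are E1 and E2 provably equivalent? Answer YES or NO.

(1) (- (- ((c + 0) * 1)))  =[neg_neg →]=  ((c + 0) * 1)    ⊢ (((c + 0) * 1) * 1)
(2) (((c + 0) * 1) * 1)  =[mul_one →]=  ((c + 0) * 1)
(3) ((c + 0) * 1)  =[mul_one →]=  (c + 0)
(4) 0  =[neg_neg ←]=  (- (- 0))    ⊢ (c + (- (- 0)))
(5) (- 0)  =[neg_neg ←]=  (- (- (- 0)))    ⊢ (c + (- (- (- (- 0)))))
(6) c  =[mul_one ←]=  (c * 1)    ⊢ E2

YES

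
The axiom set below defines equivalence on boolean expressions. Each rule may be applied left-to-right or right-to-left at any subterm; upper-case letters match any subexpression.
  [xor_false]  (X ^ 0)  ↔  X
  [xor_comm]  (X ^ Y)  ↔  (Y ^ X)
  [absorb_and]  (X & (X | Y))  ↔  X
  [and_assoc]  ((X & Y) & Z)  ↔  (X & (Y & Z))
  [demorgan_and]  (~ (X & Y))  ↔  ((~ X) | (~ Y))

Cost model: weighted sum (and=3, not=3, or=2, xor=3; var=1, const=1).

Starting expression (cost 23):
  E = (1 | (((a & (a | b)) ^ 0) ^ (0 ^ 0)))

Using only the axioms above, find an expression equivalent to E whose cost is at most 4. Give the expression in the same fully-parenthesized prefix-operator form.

(1) ((a & (a | b)) ^ 0)  =[xor_false →]=  (a & (a | b))    ⊢ (1 | ((a & (a | b)) ^ (0 ^ 0)))
(2) (0 ^ 0)  =[xor_false →]=  0    ⊢ (1 | ((a & (a | b)) ^ 0))
(3) (a & (a | b))  =[absorb_and →]=  a    ⊢ (1 | (a ^ 0))
(4) (a ^ 0)  =[xor_false →]=  a    ⊢ cost 4, within 4

(1 | a)   [cost 4]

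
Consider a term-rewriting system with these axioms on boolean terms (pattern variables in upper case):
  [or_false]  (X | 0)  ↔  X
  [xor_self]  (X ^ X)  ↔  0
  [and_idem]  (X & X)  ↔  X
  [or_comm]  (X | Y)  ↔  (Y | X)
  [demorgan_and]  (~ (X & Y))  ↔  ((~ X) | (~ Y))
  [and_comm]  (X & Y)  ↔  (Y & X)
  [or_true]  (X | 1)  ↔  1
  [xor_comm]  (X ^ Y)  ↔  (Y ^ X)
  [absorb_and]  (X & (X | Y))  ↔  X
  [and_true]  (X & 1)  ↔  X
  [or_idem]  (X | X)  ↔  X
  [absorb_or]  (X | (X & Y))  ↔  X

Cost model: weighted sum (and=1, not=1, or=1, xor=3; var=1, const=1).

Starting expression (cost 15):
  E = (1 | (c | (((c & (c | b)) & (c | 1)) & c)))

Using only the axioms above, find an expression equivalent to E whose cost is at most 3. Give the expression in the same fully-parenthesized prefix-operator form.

(1 | c)   [cost 3]

step 1: absorb_and (→) rewrites (c & (c | b)) into c, now (1 | (c | ((c & (c | 1)) & c)))
step 2: absorb_and (→) rewrites (c & (c | 1)) into c, now (1 | (c | (c & c)))
step 3: absorb_or (→) rewrites (c | (c & c)) into c, reaching cost 3 (bound 3)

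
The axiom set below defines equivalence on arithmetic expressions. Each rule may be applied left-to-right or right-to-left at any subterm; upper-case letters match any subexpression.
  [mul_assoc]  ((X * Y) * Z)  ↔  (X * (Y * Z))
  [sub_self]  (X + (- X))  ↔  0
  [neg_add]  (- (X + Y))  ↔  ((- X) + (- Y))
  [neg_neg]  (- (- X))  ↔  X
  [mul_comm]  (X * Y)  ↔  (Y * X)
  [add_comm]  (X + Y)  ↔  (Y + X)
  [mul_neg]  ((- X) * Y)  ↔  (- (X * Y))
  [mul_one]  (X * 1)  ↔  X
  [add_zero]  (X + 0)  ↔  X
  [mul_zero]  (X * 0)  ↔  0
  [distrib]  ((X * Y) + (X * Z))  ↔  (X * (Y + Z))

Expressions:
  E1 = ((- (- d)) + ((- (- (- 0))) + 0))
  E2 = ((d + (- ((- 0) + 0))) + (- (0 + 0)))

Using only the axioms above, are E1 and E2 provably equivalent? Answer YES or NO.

(1) ((- (- (- 0))) + 0)  =[add_zero →]=  (- (- (- 0)))    ⊢ ((- (- d)) + (- (- (- 0))))
(2) (- (- (- 0)))  =[neg_neg →]=  (- 0)    ⊢ ((- (- d)) + (- 0))
(3) (- (- d))  =[neg_neg →]=  d    ⊢ (d + (- 0))
(4) d  =[add_zero ←]=  (d + 0)    ⊢ ((d + 0) + (- 0))
(5) 0  =[neg_neg ←]=  (- (- 0))    ⊢ ((d + (- (- 0))) + (- 0))
(6) 0  =[add_zero ←]=  (0 + 0)    ⊢ ((d + (- (- 0))) + (- (0 + 0)))
(7) (- 0)  =[add_zero ←]=  ((- 0) + 0)    ⊢ E2

YES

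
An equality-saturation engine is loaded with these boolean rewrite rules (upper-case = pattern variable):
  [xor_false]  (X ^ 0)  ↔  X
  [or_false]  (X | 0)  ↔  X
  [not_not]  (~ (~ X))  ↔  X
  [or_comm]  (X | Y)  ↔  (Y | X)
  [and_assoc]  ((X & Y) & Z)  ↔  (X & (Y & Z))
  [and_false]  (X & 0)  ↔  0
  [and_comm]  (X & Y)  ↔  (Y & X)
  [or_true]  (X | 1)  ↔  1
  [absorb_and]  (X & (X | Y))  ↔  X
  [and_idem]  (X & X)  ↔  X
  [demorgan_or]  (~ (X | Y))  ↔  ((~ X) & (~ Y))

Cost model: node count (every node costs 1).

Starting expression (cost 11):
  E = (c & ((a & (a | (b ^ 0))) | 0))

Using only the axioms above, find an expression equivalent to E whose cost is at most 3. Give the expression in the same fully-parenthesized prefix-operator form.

1. [xor_false →] (b ^ 0)  →  b;  E = (c & ((a & (a | b)) | 0))
2. [or_false →] ((a & (a | b)) | 0)  →  (a & (a | b));  E = (c & (a & (a | b)))
3. [absorb_and →] (a & (a | b))  →  a;  cost 3 ≤ 3, done

(c & a)   [cost 3]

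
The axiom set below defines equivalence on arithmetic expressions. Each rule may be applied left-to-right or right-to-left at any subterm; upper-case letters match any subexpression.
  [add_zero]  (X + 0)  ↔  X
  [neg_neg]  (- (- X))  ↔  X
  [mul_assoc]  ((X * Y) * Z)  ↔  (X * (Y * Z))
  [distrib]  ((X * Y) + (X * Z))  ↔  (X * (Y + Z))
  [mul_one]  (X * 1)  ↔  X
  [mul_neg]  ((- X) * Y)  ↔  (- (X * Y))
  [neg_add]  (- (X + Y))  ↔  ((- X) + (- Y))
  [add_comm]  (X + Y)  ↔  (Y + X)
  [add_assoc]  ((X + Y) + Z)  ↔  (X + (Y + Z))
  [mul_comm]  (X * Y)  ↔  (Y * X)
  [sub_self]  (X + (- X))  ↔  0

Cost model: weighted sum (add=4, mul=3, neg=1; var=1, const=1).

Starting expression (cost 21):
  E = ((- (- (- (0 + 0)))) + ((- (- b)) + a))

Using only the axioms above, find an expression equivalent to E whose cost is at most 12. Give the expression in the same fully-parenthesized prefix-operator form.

1. [add_zero →] (0 + 0)  →  0;  E = ((- (- (- 0))) + ((- (- b)) + a))
2. [neg_neg →] (- (- (- 0)))  →  (- 0);  E = ((- 0) + ((- (- b)) + a))
3. [neg_neg →] (- (- b))  →  b;  cost 12 ≤ 12, done

((- 0) + (b + a))   [cost 12]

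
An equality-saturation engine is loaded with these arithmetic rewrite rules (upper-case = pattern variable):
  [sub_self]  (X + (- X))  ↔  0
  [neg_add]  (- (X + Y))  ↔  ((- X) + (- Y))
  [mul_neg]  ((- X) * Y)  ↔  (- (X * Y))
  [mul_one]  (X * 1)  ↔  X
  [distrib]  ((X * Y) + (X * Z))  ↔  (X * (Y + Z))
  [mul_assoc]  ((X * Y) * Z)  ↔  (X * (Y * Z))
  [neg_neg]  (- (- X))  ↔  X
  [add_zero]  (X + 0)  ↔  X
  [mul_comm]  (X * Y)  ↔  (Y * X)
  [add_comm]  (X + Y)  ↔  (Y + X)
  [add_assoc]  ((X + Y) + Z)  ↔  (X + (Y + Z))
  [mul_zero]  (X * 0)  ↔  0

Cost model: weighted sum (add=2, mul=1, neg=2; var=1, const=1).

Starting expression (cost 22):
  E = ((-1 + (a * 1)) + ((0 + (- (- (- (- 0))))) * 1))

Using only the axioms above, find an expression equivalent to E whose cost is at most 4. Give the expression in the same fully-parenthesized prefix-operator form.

(-1 + a)   [cost 4]

step 1: neg_neg (→) rewrites (- (- (- 0))) into (- 0), now ((-1 + (a * 1)) + ((0 + (- (- 0))) * 1))
step 2: mul_one (→) rewrites (a * 1) into a, now ((-1 + a) + ((0 + (- (- 0))) * 1))
step 3: add_comm (→) rewrites (0 + (- (- 0))) into ((- (- 0)) + 0), now ((-1 + a) + (((- (- 0)) + 0) * 1))
step 4: add_zero (→) rewrites ((- (- 0)) + 0) into (- (- 0)), now ((-1 + a) + ((- (- 0)) * 1))
step 5: neg_neg (→) rewrites (- (- 0)) into 0, now ((-1 + a) + (0 * 1))
step 6: mul_one (→) rewrites (0 * 1) into 0, now ((-1 + a) + 0)
step 7: add_zero (→) rewrites ((-1 + a) + 0) into (-1 + a), reaching cost 4 (bound 4)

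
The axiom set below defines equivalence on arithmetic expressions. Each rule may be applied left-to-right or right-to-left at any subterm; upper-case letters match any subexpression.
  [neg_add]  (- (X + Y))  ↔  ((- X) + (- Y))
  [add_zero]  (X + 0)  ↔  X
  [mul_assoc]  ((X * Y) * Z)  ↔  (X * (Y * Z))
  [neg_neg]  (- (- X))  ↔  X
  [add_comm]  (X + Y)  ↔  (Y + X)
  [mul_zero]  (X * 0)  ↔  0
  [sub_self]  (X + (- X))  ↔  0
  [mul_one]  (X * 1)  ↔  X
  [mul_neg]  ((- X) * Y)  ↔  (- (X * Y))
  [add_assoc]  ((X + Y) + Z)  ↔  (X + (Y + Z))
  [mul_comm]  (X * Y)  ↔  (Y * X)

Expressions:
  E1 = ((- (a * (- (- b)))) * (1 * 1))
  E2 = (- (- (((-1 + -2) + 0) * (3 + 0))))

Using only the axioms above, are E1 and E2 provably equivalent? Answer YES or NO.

The axioms are sound identities: if E1 ↔* E2 then E1 and E2 evaluate identically under any assignment.
Under a=0, b=0: E1 evaluates to 0, E2 to -9. Distinct ⇒ no rewrite sequence connects them.

NO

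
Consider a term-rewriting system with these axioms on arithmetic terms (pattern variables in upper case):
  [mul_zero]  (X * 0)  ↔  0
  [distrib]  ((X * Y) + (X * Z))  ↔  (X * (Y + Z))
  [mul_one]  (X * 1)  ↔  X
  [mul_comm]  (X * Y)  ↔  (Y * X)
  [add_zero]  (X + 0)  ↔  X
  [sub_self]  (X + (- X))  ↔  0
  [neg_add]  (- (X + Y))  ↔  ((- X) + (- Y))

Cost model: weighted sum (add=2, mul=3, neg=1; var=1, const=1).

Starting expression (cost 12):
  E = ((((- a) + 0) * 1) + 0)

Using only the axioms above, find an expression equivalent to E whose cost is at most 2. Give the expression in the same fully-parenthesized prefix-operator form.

(1) (((- a) + 0) * 1)  =[mul_one →]=  ((- a) + 0)    ⊢ (((- a) + 0) + 0)
(2) ((- a) + 0)  =[add_zero →]=  (- a)    ⊢ ((- a) + 0)
(3) ((- a) + 0)  =[add_zero →]=  (- a)    ⊢ cost 2, within 2

(- a)   [cost 2]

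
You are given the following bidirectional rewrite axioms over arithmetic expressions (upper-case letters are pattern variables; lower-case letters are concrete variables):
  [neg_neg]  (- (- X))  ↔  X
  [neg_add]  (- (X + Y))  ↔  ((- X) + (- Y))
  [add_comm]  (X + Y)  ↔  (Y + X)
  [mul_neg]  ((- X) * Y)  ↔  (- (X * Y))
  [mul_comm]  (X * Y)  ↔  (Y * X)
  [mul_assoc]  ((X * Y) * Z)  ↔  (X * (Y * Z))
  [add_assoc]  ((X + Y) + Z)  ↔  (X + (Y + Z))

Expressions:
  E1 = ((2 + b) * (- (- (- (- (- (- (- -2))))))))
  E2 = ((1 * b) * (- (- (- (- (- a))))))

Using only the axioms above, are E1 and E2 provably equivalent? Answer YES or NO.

Every axiom is a valid identity, so a rewrite proof would force E1 and E2 to agree under every assignment.
At a=0, b=0: E1 = 4 but E2 = 0; they differ, so no derivation exists.

NO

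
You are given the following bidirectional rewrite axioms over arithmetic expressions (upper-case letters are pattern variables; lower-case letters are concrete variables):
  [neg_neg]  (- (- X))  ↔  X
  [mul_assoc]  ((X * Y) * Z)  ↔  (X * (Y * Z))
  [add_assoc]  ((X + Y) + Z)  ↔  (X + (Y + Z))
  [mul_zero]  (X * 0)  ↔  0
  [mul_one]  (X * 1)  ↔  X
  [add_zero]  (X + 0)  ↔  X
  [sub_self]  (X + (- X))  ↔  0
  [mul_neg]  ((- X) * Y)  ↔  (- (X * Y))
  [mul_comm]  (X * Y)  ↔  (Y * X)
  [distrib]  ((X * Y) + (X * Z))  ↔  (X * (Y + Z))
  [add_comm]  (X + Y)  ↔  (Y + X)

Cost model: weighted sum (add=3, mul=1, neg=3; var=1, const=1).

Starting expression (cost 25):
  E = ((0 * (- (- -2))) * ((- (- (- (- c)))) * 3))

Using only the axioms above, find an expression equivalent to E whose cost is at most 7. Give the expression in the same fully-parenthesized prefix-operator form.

((0 * -2) * (c * 3))   [cost 7]

1. [neg_neg →] (- (- -2))  →  -2;  E = ((0 * -2) * ((- (- (- (- c)))) * 3))
2. [neg_neg →] (- (- (- (- c))))  →  (- (- c));  E = ((0 * -2) * ((- (- c)) * 3))
3. [neg_neg →] (- (- c))  →  c;  cost 7 ≤ 7, done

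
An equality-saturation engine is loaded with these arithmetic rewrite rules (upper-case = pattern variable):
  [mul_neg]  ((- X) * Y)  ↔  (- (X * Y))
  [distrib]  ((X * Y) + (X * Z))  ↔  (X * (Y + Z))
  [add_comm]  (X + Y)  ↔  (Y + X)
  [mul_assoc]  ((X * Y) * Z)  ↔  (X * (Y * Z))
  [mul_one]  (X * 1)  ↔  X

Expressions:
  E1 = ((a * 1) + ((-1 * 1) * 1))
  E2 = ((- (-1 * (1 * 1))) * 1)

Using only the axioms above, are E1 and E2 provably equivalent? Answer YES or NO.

The axioms are sound identities: if E1 ↔* E2 then E1 and E2 evaluate identically under any assignment.
Under a=0: E1 evaluates to -1, E2 to 1. Distinct ⇒ no rewrite sequence connects them.

NO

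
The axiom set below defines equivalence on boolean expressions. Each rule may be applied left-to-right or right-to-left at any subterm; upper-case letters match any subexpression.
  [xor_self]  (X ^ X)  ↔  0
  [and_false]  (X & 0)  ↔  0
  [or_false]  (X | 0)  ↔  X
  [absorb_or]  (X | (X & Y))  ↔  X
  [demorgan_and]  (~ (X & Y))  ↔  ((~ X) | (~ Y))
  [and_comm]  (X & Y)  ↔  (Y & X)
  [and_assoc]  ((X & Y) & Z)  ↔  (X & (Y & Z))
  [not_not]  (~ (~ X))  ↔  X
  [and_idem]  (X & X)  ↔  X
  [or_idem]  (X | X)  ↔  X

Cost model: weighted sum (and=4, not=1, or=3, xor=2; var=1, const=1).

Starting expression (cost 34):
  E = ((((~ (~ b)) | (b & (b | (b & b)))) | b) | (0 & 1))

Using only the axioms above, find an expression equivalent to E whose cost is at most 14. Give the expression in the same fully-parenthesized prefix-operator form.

((b | b) | (0 & 1))   [cost 14]

step 1: absorb_or (→) rewrites (b | (b & b)) into b, now ((((~ (~ b)) | (b & b)) | b) | (0 & 1))
step 2: not_not (→) rewrites (~ (~ b)) into b, now (((b | (b & b)) | b) | (0 & 1))
step 3: absorb_or (→) rewrites (b | (b & b)) into b, reaching cost 14 (bound 14)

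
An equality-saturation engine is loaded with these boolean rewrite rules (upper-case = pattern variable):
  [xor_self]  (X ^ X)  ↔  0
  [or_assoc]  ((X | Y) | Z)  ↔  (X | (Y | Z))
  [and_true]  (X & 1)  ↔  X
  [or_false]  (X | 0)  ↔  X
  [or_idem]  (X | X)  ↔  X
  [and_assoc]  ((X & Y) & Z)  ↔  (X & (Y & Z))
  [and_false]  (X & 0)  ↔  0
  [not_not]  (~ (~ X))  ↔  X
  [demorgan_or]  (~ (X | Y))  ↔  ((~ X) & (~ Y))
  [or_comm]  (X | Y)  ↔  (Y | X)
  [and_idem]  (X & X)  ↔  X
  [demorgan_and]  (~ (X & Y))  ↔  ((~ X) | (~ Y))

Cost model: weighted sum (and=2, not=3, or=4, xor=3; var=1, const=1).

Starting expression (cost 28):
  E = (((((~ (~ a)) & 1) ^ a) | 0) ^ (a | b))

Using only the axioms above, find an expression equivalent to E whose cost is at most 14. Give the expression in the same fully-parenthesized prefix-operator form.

(1) ((((~ (~ a)) & 1) ^ a) | 0)  =[or_false →]=  (((~ (~ a)) & 1) ^ a)    ⊢ ((((~ (~ a)) & 1) ^ a) ^ (a | b))
(2) (~ (~ a))  =[not_not →]=  a    ⊢ (((a & 1) ^ a) ^ (a | b))
(3) (a & 1)  =[and_true →]=  a    ⊢ cost 14, within 14

((a ^ a) ^ (a | b))   [cost 14]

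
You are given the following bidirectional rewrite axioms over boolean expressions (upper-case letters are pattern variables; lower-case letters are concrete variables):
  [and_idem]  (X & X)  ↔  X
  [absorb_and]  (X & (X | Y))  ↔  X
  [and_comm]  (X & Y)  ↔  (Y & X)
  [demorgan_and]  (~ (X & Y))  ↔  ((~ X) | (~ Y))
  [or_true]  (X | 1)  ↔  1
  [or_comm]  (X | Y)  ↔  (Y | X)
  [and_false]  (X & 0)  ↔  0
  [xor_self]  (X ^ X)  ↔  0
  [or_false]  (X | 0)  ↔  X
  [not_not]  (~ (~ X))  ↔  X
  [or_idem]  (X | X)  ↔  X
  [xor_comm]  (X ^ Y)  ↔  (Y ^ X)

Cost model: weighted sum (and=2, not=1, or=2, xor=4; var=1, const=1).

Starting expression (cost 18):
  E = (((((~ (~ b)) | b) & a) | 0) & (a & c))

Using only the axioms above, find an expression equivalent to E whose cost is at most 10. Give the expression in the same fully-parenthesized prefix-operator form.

((b & a) & (a & c))   [cost 10]

step 1: or_false (→) rewrites ((((~ (~ b)) | b) & a) | 0) into (((~ (~ b)) | b) & a), now ((((~ (~ b)) | b) & a) & (a & c))
step 2: not_not (→) rewrites (~ (~ b)) into b, now (((b | b) & a) & (a & c))
step 3: or_idem (→) rewrites (b | b) into b, reaching cost 10 (bound 10)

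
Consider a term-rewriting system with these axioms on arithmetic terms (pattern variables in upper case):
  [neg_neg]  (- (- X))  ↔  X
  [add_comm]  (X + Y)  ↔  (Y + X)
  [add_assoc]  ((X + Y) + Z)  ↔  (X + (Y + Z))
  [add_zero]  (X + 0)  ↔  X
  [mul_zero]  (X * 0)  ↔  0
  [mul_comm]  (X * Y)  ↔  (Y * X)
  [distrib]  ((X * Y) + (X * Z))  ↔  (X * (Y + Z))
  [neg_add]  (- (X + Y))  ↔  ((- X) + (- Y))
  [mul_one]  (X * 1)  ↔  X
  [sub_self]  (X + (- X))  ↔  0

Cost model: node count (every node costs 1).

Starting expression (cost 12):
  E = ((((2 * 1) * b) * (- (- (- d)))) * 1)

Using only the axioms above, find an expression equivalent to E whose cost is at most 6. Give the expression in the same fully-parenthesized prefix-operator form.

(1) (- (- d))  =[neg_neg →]=  d    ⊢ ((((2 * 1) * b) * (- d)) * 1)
(2) ((2 * 1) * b)  =[mul_comm →]=  (b * (2 * 1))    ⊢ (((b * (2 * 1)) * (- d)) * 1)
(3) (2 * 1)  =[mul_one →]=  2    ⊢ (((b * 2) * (- d)) * 1)
(4) ((b * 2) * (- d))  =[mul_comm →]=  ((- d) * (b * 2))    ⊢ (((- d) * (b * 2)) * 1)
(5) (((- d) * (b * 2)) * 1)  =[mul_one →]=  ((- d) * (b * 2))    ⊢ cost 6, within 6

((- d) * (b * 2))   [cost 6]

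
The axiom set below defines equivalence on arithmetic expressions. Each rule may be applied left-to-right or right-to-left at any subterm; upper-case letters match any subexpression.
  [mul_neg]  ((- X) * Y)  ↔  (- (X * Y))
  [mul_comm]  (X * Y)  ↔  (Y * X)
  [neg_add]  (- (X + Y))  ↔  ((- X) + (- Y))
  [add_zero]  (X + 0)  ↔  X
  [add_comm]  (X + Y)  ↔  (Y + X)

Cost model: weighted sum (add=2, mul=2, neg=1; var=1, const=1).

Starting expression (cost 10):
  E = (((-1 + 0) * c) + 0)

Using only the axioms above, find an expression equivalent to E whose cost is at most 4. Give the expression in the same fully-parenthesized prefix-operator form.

(c * -1)   [cost 4]

1. [add_zero →] (-1 + 0)  →  -1;  E = ((-1 * c) + 0)
2. [mul_comm →] (-1 * c)  →  (c * -1);  E = ((c * -1) + 0)
3. [add_zero →] ((c * -1) + 0)  →  (c * -1);  cost 4 ≤ 4, done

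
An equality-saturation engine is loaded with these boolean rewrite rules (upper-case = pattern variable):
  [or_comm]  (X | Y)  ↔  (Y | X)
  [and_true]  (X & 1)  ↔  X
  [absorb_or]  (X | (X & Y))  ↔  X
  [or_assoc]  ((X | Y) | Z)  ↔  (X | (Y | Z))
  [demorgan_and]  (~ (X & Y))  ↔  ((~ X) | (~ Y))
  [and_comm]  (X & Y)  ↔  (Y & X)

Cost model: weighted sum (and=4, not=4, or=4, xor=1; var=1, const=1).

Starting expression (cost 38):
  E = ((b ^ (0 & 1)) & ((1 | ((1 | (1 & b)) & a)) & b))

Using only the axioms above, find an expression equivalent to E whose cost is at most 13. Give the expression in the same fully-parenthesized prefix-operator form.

1. [absorb_or →] (1 | (1 & b))  →  1;  E = ((b ^ (0 & 1)) & ((1 | (1 & a)) & b))
2. [absorb_or →] (1 | (1 & a))  →  1;  E = ((b ^ (0 & 1)) & (1 & b))
3. [and_true →] (0 & 1)  →  0;  cost 13 ≤ 13, done

((b ^ 0) & (1 & b))   [cost 13]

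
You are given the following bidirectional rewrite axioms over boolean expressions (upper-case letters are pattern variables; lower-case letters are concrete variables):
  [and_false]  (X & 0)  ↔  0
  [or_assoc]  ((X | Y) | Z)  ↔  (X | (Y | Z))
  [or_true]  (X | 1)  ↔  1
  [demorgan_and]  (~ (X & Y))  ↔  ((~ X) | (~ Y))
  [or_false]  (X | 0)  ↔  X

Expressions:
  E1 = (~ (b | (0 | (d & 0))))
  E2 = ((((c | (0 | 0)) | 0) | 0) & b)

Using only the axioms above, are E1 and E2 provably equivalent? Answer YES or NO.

NO

Every axiom is a valid identity, so a rewrite proof would force E1 and E2 to agree under every assignment.
At b=0, c=0, d=0: E1 = 1 but E2 = 0; they differ, so no derivation exists.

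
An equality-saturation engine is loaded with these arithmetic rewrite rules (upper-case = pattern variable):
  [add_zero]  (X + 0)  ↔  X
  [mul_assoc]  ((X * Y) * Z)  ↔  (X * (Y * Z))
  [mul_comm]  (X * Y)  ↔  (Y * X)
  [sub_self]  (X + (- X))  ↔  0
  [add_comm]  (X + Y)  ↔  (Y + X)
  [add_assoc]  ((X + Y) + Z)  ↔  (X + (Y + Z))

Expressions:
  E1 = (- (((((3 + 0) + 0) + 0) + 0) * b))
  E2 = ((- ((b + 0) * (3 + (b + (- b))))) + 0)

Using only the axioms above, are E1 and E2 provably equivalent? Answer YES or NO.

YES

step 1: add_zero (→) rewrites ((((3 + 0) + 0) + 0) + 0) into (((3 + 0) + 0) + 0), now (- ((((3 + 0) + 0) + 0) * b))
step 2: add_zero (→) rewrites (3 + 0) into 3, now (- (((3 + 0) + 0) * b))
step 3: add_zero (→) rewrites (3 + 0) into 3, now (- ((3 + 0) * b))
step 4: add_zero (→) rewrites (3 + 0) into 3, now (- (3 * b))
step 5: mul_comm (→) rewrites (3 * b) into (b * 3), now (- (b * 3))
step 6: add_zero (←) rewrites (- (b * 3)) into ((- (b * 3)) + 0)
step 7: add_zero (←) rewrites 3 into (3 + 0), now ((- (b * (3 + 0))) + 0)
step 8: add_zero (←) rewrites b into (b + 0), now ((- ((b + 0) * (3 + 0))) + 0)
step 9: sub_self (←) rewrites 0 into (b + (- b)), which is E2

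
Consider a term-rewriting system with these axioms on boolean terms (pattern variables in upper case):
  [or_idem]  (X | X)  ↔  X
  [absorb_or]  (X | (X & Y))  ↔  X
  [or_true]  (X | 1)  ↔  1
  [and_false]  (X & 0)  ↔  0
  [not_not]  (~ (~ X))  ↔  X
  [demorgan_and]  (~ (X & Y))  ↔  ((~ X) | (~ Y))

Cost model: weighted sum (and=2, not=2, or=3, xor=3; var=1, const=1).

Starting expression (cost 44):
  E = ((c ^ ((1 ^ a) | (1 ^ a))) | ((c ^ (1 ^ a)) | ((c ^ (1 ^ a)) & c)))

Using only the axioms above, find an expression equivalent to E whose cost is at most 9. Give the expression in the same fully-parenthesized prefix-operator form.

(c ^ (1 ^ a))   [cost 9]

1. [absorb_or →] ((c ^ (1 ^ a)) | ((c ^ (1 ^ a)) & c))  →  (c ^ (1 ^ a));  E = ((c ^ ((1 ^ a) | (1 ^ a))) | (c ^ (1 ^ a)))
2. [or_idem →] ((1 ^ a) | (1 ^ a))  →  (1 ^ a);  E = ((c ^ (1 ^ a)) | (c ^ (1 ^ a)))
3. [or_idem →] ((c ^ (1 ^ a)) | (c ^ (1 ^ a)))  →  (c ^ (1 ^ a));  cost 9 ≤ 9, done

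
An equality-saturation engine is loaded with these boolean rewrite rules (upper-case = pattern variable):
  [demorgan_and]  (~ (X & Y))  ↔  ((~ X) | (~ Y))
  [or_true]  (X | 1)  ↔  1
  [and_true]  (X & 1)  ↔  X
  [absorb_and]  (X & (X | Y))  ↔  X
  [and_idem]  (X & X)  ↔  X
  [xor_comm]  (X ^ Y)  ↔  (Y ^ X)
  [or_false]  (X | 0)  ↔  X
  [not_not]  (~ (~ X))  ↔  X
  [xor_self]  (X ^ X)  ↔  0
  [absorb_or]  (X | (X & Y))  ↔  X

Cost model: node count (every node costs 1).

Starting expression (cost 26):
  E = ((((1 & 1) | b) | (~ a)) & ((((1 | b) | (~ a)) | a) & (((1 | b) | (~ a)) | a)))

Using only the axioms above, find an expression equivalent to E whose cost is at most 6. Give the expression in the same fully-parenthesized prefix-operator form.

((1 | b) | (~ a))   [cost 6]

1. [and_idem →] ((((1 | b) | (~ a)) | a) & (((1 | b) | (~ a)) | a))  →  (((1 | b) | (~ a)) | a);  E = ((((1 & 1) | b) | (~ a)) & (((1 | b) | (~ a)) | a))
2. [and_true →] (1 & 1)  →  1;  E = (((1 | b) | (~ a)) & (((1 | b) | (~ a)) | a))
3. [absorb_and →] (((1 | b) | (~ a)) & (((1 | b) | (~ a)) | a))  →  ((1 | b) | (~ a));  cost 6 ≤ 6, done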